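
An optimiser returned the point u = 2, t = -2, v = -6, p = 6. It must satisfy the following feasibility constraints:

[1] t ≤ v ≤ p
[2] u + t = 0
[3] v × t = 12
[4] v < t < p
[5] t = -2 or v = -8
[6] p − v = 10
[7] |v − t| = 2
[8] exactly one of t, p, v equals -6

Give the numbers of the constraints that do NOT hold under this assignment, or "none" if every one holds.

Violated: 1, 6, and 7.

[1] values -2, -6, 6; t = -2 is not ≤ v = -6  FAIL
[2] u + t = 2 + (-2) = 0  OK
[3] v × t = -6 × (-2) = 12  OK
[4] values -6 < -2 < 6  OK
[5] t = -2 = -2 (first disjunct)  OK
[6] p − v = 6 − (-6) = 12, not 10  FAIL
[7] |-6 − (-2)| = 4, not 2  FAIL
[8] t=-2, p=6, v=-6; 1 of them equals -6  OK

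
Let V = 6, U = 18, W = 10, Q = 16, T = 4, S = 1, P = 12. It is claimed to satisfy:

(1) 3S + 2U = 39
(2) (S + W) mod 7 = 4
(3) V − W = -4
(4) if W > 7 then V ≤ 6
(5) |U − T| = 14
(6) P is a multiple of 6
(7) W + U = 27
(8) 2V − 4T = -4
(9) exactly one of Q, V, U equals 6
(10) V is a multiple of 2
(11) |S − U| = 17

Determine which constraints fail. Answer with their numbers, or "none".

(1) 3S + 2U = 3(1) + 2(18) = 39  holds
(2) S + W = 11; 11 mod 7 = 4  holds
(3) V − W = 6 − 10 = -4  holds
(4) W = 10 > 7, so we need V ≤ 6; V = 6 ≤ 6  holds
(5) |18 − 4| = 14  holds
(6) 12 / 6 = 2, so 6 divides 12  holds
(7) W + U = 10 + 18 = 28, not 27  fails
(8) 2V − 4T = 2(6) − 4(4) = -4  holds
(9) Q=16, V=6, U=18; 1 of them equals 6  holds
(10) 6 / 2 = 3, so 2 divides 6  holds
(11) |1 − 18| = 17  holds

Constraint 7 does not hold.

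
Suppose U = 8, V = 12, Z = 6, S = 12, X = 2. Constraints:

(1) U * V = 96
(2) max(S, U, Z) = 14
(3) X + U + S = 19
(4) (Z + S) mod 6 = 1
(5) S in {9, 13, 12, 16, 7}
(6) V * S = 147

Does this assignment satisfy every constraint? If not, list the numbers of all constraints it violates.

The assignment fails constraints 2, 3, 4, and 6.

(1) U * V = 8 * 12 = 96  true
(2) max(12, 8, 6) = 12, not 14  false
(3) X + U + S = 2 + 8 + 12 = 22, not 19  false
(4) Z + S = 18; 18 mod 6 = 0, not 1  false
(5) S = 12 is in {9, 13, 12, 16, 7}  true
(6) V * S = 12 * 12 = 144, not 147  false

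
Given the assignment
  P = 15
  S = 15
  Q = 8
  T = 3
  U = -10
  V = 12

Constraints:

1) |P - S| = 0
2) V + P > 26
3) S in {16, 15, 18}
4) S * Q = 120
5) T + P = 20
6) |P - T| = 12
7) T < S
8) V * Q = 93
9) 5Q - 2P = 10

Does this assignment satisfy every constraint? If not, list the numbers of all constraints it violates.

1) |15 - 15| = 0  holds
2) V + P = 12 + 15 = 27; 27 > 26  holds
3) S = 15 is in {16, 15, 18}  holds
4) S * Q = 15 * 8 = 120  holds
5) T + P = 3 + 15 = 18, not 20  fails
6) |15 - 3| = 12  holds
7) T = 3, S = 15; 3 < 15  holds
8) V * Q = 12 * 8 = 96, not 93  fails
9) 5Q - 2P = 5(8) - 2(15) = 10  holds

Constraints 5, 8 are violated.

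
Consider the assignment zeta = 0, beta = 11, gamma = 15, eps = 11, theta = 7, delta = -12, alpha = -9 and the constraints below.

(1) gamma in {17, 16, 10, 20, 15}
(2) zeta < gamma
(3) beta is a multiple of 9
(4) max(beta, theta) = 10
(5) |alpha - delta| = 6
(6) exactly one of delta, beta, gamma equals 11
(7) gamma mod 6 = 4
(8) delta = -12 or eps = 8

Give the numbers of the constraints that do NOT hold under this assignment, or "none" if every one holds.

Violated: 3, 4, 5, and 7.

(1) gamma = 15 is in {17, 16, 10, 20, 15}  holds
(2) zeta = 0, gamma = 15; 0 < 15  holds
(3) 11 = 9*1 + 2, so 9 does not divide 11  fails
(4) max(11, 7) = 11, not 10  fails
(5) |-9 - (-12)| = 3, not 6  fails
(6) delta=-12, beta=11, gamma=15; 1 of them equals 11  holds
(7) 15 mod 6 = 3, not 4  fails
(8) delta = -12 = -12 (first disjunct)  holds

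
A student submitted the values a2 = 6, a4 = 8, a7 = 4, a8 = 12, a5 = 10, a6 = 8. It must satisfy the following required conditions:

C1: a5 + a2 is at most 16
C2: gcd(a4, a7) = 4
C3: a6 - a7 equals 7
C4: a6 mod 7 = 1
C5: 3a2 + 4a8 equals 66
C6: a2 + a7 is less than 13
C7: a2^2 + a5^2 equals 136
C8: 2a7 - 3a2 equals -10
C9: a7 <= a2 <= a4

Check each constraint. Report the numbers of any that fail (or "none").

No — constraint 3 is not satisfied.

C1: a5 + a2 = 10 + 6 = 16; 16 ≤ 16  yes
C2: gcd(8, 4) = 4  yes
C3: a6 - a7 = 8 - 4 = 4, not 7  no
C4: 8 mod 7 = 1  yes
C5: 3a2 + 4a8 = 3(6) + 4(12) = 66  yes
C6: a2 + a7 = 6 + 4 = 10; 10 < 13  yes
C7: a2^2 + a5^2 = 6^2 + 10^2 = 36 + 100 = 136  yes
C8: 2a7 - 3a2 = 2(4) - 3(6) = -10  yes
C9: values 4 <= 6 <= 8  yes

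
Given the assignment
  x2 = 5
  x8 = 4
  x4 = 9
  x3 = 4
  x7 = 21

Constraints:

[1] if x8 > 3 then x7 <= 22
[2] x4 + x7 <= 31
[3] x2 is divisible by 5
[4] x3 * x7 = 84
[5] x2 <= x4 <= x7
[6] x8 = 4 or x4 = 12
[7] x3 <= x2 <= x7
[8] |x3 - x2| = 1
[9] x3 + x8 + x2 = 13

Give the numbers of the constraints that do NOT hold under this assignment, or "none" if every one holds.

[1] x8 = 4 > 3, so we need x7 ≤ 22; x7 = 21 ≤ 22 — holds.
[2] x4 + x7 = 9 + 21 = 30; 30 ≤ 31 — holds.
[3] 5 / 5 = 1, so 5 divides 5 — holds.
[4] x3 * x7 = 4 * 21 = 84 — holds.
[5] values 5 <= 9 <= 21 — holds.
[6] x8 = 4 = 4 (first disjunct) — holds.
[7] values 4 <= 5 <= 21 — holds.
[8] |4 - 5| = 1 — holds.
[9] x3 + x8 + x2 = 4 + 4 + 5 = 13 — holds.

The assignment satisfies every constraint.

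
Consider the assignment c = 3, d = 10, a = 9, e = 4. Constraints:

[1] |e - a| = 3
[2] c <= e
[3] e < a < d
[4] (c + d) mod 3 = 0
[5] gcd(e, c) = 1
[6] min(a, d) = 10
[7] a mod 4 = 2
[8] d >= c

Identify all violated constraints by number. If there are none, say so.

Violated: 1, 4, 6, 7.

[1] |4 - 9| = 5, not 3 — fails.
[2] c = 3, e = 4; 3 ≤ 4 — holds.
[3] values 4 < 9 < 10 — holds.
[4] c + d = 13; 13 mod 3 = 1, not 0 — fails.
[5] gcd(4, 3) = 1 — holds.
[6] min(9, 10) = 9, not 10 — fails.
[7] 9 mod 4 = 1, not 2 — fails.
[8] d = 10, c = 3; 10 ≥ 3 — holds.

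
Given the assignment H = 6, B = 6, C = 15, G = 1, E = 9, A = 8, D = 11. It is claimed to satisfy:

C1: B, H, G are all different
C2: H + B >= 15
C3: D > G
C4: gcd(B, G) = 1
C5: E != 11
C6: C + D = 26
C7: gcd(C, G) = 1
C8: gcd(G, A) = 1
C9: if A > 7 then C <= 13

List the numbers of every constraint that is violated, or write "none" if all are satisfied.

The assignment fails constraints 1, 2, and 9.

C1: B = H = 6, not all different — violated.
C2: H + B = 6 + 6 = 12; 12 < 15, bound 15 not met — violated.
C3: D = 11, G = 1; 11 > 1 — OK.
C4: gcd(6, 1) = 1 — OK.
C5: E = 9, and 9 ≠ 11 — OK.
C6: C + D = 15 + 11 = 26 — OK.
C7: gcd(15, 1) = 1 — OK.
C8: gcd(1, 8) = 1 — OK.
C9: A = 8 > 7, so we need C ≤ 13; but C = 15 > 13 — violated.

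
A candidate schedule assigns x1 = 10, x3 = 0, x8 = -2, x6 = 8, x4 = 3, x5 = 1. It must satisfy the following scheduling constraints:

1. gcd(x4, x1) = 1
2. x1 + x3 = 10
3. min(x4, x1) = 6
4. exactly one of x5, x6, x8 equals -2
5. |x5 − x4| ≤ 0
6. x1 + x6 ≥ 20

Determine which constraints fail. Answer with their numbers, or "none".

Constraints 3, 5, and 6 do not hold.

1. gcd(3, 10) = 1 — satisfied.
2. x1 + x3 = 10 + 0 = 10 — satisfied.
3. min(3, 10) = 3, not 6 — violated.
4. x5=1, x6=8, x8=-2; 1 of them equals -2 — satisfied.
5. |1 − 3| = 2; 2 > 0, exceeds bound 0 — violated.
6. x1 + x6 = 10 + 8 = 18; 18 < 20, bound 20 not met — violated.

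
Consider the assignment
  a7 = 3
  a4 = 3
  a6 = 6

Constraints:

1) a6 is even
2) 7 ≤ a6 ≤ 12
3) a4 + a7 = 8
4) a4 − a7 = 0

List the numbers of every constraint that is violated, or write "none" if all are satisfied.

1) a6 = 6 is even  ✔
2) a6 = 6 is outside [7, 12]  ✘
3) a4 + a7 = 3 + 3 = 6, not 8  ✘
4) a4 − a7 = 3 − 3 = 0  ✔

No — constraints 2 and 3 are not satisfied.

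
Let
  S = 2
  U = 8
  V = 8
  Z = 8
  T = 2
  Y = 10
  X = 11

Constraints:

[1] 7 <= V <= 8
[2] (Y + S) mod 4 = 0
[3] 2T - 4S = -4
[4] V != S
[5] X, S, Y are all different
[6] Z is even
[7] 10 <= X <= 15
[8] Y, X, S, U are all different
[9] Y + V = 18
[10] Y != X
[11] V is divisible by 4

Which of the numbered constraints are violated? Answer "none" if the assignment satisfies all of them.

[1] V = 8 lies in [7, 8]  ✓
[2] Y + S = 12; 12 mod 4 = 0  ✓
[3] 2T - 4S = 2(2) - 4(2) = -4  ✓
[4] V = 8, S = 2; distinct  ✓
[5] values 11, 2, 10 are pairwise distinct  ✓
[6] Z = 8 is even  ✓
[7] X = 11 lies in [10, 15]  ✓
[8] values 10, 11, 2, 8 are pairwise distinct  ✓
[9] Y + V = 10 + 8 = 18  ✓
[10] Y = 10, X = 11; distinct  ✓
[11] 8 / 4 = 2, so 4 divides 8  ✓

The assignment satisfies every constraint.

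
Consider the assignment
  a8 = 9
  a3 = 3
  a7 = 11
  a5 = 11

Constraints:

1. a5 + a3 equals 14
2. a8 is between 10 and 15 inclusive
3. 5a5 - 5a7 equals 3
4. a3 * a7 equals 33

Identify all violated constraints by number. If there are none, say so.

1. a5 + a3 = 11 + 3 = 14 — OK.
2. a8 = 9 is outside [10, 15] — violated.
3. 5a5 - 5a7 = 5(11) - 5(11) = 0, not 3 — violated.
4. a3 * a7 = 3 * 11 = 33 — OK.

The assignment fails constraints 2, 3.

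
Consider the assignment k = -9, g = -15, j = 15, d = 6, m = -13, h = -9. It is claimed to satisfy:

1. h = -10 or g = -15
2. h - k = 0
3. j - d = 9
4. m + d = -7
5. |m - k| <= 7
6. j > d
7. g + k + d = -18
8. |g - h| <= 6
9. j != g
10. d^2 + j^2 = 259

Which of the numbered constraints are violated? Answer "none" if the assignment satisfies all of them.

Constraint 10 is violated.

1. h = -9 ≠ -10, but g = -15 = -15 (second disjunct) — satisfied.
2. h - k = -9 - (-9) = 0 — satisfied.
3. j - d = 15 - 6 = 9 — satisfied.
4. m + d = -13 + 6 = -7 — satisfied.
5. |-13 - (-9)| = 4; 4 ≤ 7 — satisfied.
6. j = 15, d = 6; 15 > 6 — satisfied.
7. g + k + d = -15 + (-9) + 6 = -18 — satisfied.
8. |-15 - (-9)| = 6; 6 ≤ 6 — satisfied.
9. j = 15, g = -15; distinct — satisfied.
10. d^2 + j^2 = 6^2 + 15^2 = 36 + 225 = 261, not 259 — violated.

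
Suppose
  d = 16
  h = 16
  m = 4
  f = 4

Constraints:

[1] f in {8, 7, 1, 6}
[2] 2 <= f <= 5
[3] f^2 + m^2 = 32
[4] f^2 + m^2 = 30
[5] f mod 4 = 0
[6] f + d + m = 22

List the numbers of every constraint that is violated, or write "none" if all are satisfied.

[1] f = 4 is not in {8, 7, 1, 6}  false
[2] f = 4 lies in [2, 5]  true
[3] f^2 + m^2 = 4^2 + 4^2 = 16 + 16 = 32  true
[4] f^2 + m^2 = 4^2 + 4^2 = 16 + 16 = 32, not 30  false
[5] 4 mod 4 = 0  true
[6] f + d + m = 4 + 16 + 4 = 24, not 22  false

Constraints 1, 4, and 6 are violated.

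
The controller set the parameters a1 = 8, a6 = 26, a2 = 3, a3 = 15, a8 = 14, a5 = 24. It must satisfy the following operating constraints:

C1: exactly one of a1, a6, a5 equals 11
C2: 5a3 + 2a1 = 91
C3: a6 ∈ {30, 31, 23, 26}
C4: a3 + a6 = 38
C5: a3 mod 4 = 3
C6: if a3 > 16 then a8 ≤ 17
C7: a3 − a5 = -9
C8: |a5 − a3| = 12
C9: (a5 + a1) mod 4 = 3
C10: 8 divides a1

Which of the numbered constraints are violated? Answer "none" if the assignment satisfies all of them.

C1: a1=8, a6=26, a5=24; 0 of them equal 11, not exactly one — does not hold.
C2: 5a3 + 2a1 = 5(15) + 2(8) = 91 — holds.
C3: a6 = 26 is in {30, 31, 23, 26} — holds.
C4: a3 + a6 = 15 + 26 = 41, not 38 — does not hold.
C5: 15 mod 4 = 3 — holds.
C6: a3 = 15, not > 16; antecedent false, conditional vacuously true — holds.
C7: a3 − a5 = 15 − 24 = -9 — holds.
C8: |24 − 15| = 9, not 12 — does not hold.
C9: a5 + a1 = 32; 32 mod 4 = 0, not 3 — does not hold.
C10: 8 / 8 = 1, so 8 divides 8 — holds.

Violated: 1, 4, 8, and 9.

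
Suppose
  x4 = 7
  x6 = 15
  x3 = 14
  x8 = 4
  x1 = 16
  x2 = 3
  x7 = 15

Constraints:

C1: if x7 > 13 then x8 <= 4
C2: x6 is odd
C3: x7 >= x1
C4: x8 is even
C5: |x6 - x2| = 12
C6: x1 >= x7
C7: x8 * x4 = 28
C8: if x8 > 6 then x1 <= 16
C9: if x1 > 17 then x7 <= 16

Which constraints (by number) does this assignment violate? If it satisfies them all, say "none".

C1: x7 = 15 > 13, so we need x8 ≤ 4; x8 = 4 ≤ 4 — holds.
C2: x6 = 15 is odd — holds.
C3: x7 = 15, x1 = 16; 15 < 16 (want ≥) — fails.
C4: x8 = 4 is even — holds.
C5: |15 - 3| = 12 — holds.
C6: x1 = 16, x7 = 15; 16 ≥ 15 — holds.
C7: x8 * x4 = 4 * 7 = 28 — holds.
C8: x8 = 4, not > 6; antecedent false, conditional vacuously true — holds.
C9: x1 = 16, not > 17; antecedent false, conditional vacuously true — holds.

No — constraint 3 is not satisfied.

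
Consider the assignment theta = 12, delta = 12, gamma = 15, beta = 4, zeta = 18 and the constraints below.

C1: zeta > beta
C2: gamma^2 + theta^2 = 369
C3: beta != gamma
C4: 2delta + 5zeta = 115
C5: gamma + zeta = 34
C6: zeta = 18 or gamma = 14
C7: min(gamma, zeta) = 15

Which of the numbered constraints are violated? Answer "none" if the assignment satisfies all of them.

C1: zeta = 18, beta = 4; 18 > 4 — OK.
C2: gamma^2 + theta^2 = 15^2 + 12^2 = 225 + 144 = 369 — OK.
C3: beta = 4, gamma = 15; distinct — OK.
C4: 2delta + 5zeta = 2(12) + 5(18) = 114, not 115 — violated.
C5: gamma + zeta = 15 + 18 = 33, not 34 — violated.
C6: zeta = 18 = 18 (first disjunct) — OK.
C7: min(15, 18) = 15 — OK.

The assignment fails constraints 4, 5.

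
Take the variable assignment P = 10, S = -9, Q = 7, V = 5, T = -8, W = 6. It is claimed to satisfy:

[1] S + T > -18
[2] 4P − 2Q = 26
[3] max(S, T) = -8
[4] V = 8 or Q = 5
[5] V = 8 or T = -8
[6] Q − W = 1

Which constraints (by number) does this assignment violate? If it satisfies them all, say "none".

[1] S + T = -9 + (-8) = -17; -17 > -18  ✓
[2] 4P − 2Q = 4(10) − 2(7) = 26  ✓
[3] max(-9, -8) = -8  ✓
[4] V = 5 ≠ 8 and Q = 7 ≠ 5; both disjuncts false  ✗
[5] V = 5 ≠ 8, but T = -8 = -8 (second disjunct)  ✓
[6] Q − W = 7 − 6 = 1  ✓

No — constraint 4 is not satisfied.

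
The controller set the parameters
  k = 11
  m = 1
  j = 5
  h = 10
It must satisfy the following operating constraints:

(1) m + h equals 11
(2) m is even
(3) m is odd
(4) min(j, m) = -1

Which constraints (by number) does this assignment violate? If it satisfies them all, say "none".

(1) m + h = 1 + 10 = 11  OK
(2) m = 1 is odd  FAIL
(3) m = 1 is odd  OK
(4) min(5, 1) = 1, not -1  FAIL

Constraints 2 and 4 do not hold.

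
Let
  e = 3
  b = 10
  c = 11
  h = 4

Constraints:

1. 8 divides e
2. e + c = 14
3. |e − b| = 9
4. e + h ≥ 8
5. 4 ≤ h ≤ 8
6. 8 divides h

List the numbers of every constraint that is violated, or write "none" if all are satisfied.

1. 3 = 8×0 + 3, so 8 does not divide 3  FAIL
2. e + c = 3 + 11 = 14  OK
3. |3 − 10| = 7, not 9  FAIL
4. e + h = 3 + 4 = 7; 7 < 8, bound 8 not met  FAIL
5. h = 4 lies in [4, 8]  OK
6. 4 = 8×0 + 4, so 8 does not divide 4  FAIL

Constraints 1, 3, 4, 6 are violated.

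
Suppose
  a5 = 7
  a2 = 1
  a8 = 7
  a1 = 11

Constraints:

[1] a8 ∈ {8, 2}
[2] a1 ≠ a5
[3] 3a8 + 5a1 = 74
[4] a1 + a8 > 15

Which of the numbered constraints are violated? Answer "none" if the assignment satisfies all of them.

Violated: 1, 3.

[1] a8 = 7 is not in {8, 2} — fails.
[2] a1 = 11, a5 = 7; distinct — holds.
[3] 3a8 + 5a1 = 3(7) + 5(11) = 76, not 74 — fails.
[4] a1 + a8 = 11 + 7 = 18; 18 > 15 — holds.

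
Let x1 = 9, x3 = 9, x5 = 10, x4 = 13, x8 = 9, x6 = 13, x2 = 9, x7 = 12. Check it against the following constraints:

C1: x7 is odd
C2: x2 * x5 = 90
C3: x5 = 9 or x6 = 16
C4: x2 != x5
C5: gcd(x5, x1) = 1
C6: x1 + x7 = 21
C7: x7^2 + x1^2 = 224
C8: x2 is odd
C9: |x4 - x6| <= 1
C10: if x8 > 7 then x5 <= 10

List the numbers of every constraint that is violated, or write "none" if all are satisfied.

C1: x7 = 12 is even — violated.
C2: x2 * x5 = 9 * 10 = 90 — satisfied.
C3: x5 = 10 ≠ 9 and x6 = 13 ≠ 16; both disjuncts false — violated.
C4: x2 = 9, x5 = 10; distinct — satisfied.
C5: gcd(10, 9) = 1 — satisfied.
C6: x1 + x7 = 9 + 12 = 21 — satisfied.
C7: x7^2 + x1^2 = 12^2 + 9^2 = 144 + 81 = 225, not 224 — violated.
C8: x2 = 9 is odd — satisfied.
C9: |13 - 13| = 0; 0 ≤ 1 — satisfied.
C10: x8 = 9 > 7, so we need x5 ≤ 10; x5 = 10 ≤ 10 — satisfied.

No — constraints 1, 3, 7 are not satisfied.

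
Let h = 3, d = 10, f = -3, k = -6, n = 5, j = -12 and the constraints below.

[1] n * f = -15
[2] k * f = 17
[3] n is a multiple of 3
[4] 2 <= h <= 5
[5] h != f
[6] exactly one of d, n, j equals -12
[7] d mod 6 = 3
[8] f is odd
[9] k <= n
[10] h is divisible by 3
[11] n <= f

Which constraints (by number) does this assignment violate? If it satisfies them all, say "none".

The assignment fails constraints 2, 3, 7, and 11.

[1] n * f = 5 * (-3) = -15 — holds.
[2] k * f = -6 * (-3) = 18, not 17 — fails.
[3] 5 = 3*1 + 2, so 3 does not divide 5 — fails.
[4] h = 3 lies in [2, 5] — holds.
[5] h = 3, f = -3; distinct — holds.
[6] d=10, n=5, j=-12; 1 of them equals -12 — holds.
[7] 10 mod 6 = 4, not 3 — fails.
[8] f = -3 is odd — holds.
[9] k = -6, n = 5; -6 ≤ 5 — holds.
[10] 3 / 3 = 1, so 3 divides 3 — holds.
[11] n = 5, f = -3; 5 > -3 (want ≤) — fails.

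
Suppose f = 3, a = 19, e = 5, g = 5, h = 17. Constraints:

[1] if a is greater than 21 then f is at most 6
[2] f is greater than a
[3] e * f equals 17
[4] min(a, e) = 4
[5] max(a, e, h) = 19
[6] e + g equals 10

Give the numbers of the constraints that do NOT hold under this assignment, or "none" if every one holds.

[1] a = 19, not > 21; antecedent false, conditional vacuously true  holds
[2] f = 3, a = 19; 3 ≤ 19 (want >)  fails
[3] e * f = 5 * 3 = 15, not 17  fails
[4] min(19, 5) = 5, not 4  fails
[5] max(19, 5, 17) = 19  holds
[6] e + g = 5 + 5 = 10  holds

Constraints 2, 3, and 4 do not hold.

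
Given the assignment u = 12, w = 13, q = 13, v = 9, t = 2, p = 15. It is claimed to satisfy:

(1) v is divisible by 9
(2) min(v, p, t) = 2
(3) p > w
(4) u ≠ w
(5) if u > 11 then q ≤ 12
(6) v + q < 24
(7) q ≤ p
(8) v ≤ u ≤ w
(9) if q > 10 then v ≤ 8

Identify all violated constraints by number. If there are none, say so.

No — constraints 5, 9 are not satisfied.

(1) 9 / 9 = 1, so 9 divides 9 — satisfied.
(2) min(9, 15, 2) = 2 — satisfied.
(3) p = 15, w = 13; 15 > 13 — satisfied.
(4) u = 12, w = 13; distinct — satisfied.
(5) u = 12 > 11, so we need q ≤ 12; but q = 13 > 12 — violated.
(6) v + q = 9 + 13 = 22; 22 < 24 — satisfied.
(7) q = 13, p = 15; 13 ≤ 15 — satisfied.
(8) values 9 ≤ 12 ≤ 13 — satisfied.
(9) q = 13 > 10, so we need v ≤ 8; but v = 9 > 8 — violated.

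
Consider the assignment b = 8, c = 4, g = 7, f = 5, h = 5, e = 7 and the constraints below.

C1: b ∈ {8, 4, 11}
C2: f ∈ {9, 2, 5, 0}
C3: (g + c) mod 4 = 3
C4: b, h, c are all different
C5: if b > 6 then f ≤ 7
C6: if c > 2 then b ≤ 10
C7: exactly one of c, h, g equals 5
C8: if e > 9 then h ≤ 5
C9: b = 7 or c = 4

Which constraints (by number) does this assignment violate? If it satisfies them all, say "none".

C1: b = 8 is in {8, 4, 11} — OK.
C2: f = 5 is in {9, 2, 5, 0} — OK.
C3: g + c = 11; 11 mod 4 = 3 — OK.
C4: values 8, 5, 4 are pairwise distinct — OK.
C5: b = 8 > 6, so we need f ≤ 7; f = 5 ≤ 7 — OK.
C6: c = 4 > 2, so we need b ≤ 10; b = 8 ≤ 10 — OK.
C7: c=4, h=5, g=7; 1 of them equals 5 — OK.
C8: e = 7, not > 9; antecedent false, conditional vacuously true — OK.
C9: b = 8 ≠ 7, but c = 4 = 4 (second disjunct) — OK.

The assignment satisfies every constraint.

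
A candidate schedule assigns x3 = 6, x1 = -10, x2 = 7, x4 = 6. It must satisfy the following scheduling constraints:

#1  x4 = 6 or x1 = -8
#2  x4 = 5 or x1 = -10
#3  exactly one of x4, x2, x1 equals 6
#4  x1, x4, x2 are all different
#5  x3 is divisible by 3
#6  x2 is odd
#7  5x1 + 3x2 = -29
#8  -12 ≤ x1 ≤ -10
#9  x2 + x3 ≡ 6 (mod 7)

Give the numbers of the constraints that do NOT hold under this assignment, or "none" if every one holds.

#1 x4 = 6 = 6 (first disjunct) — satisfied.
#2 x4 = 6 ≠ 5, but x1 = -10 = -10 (second disjunct) — satisfied.
#3 x4=6, x2=7, x1=-10; 1 of them equals 6 — satisfied.
#4 values -10, 6, 7 are pairwise distinct — satisfied.
#5 6 / 3 = 2, so 3 divides 6 — satisfied.
#6 x2 = 7 is odd — satisfied.
#7 5x1 + 3x2 = 5(-10) + 3(7) = -29 — satisfied.
#8 x1 = -10 lies in [-12, -10] — satisfied.
#9 x2 + x3 = 13; 13 mod 7 = 6 — satisfied.

None — every constraint holds.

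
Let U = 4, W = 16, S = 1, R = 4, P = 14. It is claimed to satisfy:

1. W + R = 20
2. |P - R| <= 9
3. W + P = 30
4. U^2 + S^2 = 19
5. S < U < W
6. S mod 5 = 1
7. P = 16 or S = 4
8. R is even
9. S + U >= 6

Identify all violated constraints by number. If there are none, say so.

The assignment fails constraints 2, 4, 7, 9.

1. W + R = 16 + 4 = 20 — holds.
2. |14 - 4| = 10; 10 > 9, exceeds bound 9 — fails.
3. W + P = 16 + 14 = 30 — holds.
4. U^2 + S^2 = 4^2 + 1^2 = 16 + 1 = 17, not 19 — fails.
5. values 1 < 4 < 16 — holds.
6. 1 mod 5 = 1 — holds.
7. P = 14 ≠ 16 and S = 1 ≠ 4; both disjuncts false — fails.
8. R = 4 is even — holds.
9. S + U = 1 + 4 = 5; 5 < 6, bound 6 not met — fails.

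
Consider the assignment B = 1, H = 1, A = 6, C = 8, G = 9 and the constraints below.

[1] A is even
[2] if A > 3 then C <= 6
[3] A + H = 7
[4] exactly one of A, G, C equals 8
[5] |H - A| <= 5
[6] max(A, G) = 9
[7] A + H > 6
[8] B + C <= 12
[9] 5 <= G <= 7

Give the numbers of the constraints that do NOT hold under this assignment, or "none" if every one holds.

No — constraints 2 and 9 are not satisfied.

[1] A = 6 is even — satisfied.
[2] A = 6 > 3, so we need C ≤ 6; but C = 8 > 6 — violated.
[3] A + H = 6 + 1 = 7 — satisfied.
[4] A=6, G=9, C=8; 1 of them equals 8 — satisfied.
[5] |1 - 6| = 5; 5 ≤ 5 — satisfied.
[6] max(6, 9) = 9 — satisfied.
[7] A + H = 6 + 1 = 7; 7 > 6 — satisfied.
[8] B + C = 1 + 8 = 9; 9 ≤ 12 — satisfied.
[9] G = 9 is outside [5, 7] — violated.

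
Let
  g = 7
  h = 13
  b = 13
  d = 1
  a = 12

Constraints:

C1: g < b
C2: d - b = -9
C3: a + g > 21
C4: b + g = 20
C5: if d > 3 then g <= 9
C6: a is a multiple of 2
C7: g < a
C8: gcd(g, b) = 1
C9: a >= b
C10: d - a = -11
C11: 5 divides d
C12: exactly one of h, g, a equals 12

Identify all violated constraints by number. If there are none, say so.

Violated: 2, 3, 9, 11.

C1: g = 7, b = 13; 7 < 13  holds
C2: d - b = 1 - 13 = -12, not -9  fails
C3: a + g = 12 + 7 = 19; 19 ≤ 21, bound 21 not met  fails
C4: b + g = 13 + 7 = 20  holds
C5: d = 1, not > 3; antecedent false, conditional vacuously true  holds
C6: 12 / 2 = 6, so 2 divides 12  holds
C7: g = 7, a = 12; 7 < 12  holds
C8: gcd(7, 13) = 1  holds
C9: a = 12, b = 13; 12 < 13 (want ≥)  fails
C10: d - a = 1 - 12 = -11  holds
C11: 1 = 5*0 + 1, so 5 does not divide 1  fails
C12: h=13, g=7, a=12; 1 of them equals 12  holds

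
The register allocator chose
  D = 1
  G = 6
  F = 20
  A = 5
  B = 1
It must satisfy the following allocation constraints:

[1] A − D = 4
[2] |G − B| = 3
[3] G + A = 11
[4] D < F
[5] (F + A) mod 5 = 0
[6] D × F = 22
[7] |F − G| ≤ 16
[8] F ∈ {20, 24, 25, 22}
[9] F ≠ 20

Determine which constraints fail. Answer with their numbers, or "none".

[1] A − D = 5 − 1 = 4 — holds.
[2] |6 − 1| = 5, not 3 — fails.
[3] G + A = 6 + 5 = 11 — holds.
[4] D = 1, F = 20; 1 < 20 — holds.
[5] F + A = 25; 25 mod 5 = 0 — holds.
[6] D × F = 1 × 20 = 20, not 22 — fails.
[7] |20 − 6| = 14; 14 ≤ 16 — holds.
[8] F = 20 is in {20, 24, 25, 22} — holds.
[9] F = 20, but 20 is required to differ — fails.

Constraints 2, 6, and 9 are violated.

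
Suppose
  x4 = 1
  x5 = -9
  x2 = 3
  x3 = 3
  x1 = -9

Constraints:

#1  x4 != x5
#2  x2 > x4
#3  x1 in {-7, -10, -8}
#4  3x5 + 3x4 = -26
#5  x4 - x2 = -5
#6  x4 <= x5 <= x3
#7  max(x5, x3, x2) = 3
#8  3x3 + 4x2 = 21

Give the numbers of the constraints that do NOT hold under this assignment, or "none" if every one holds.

Constraints 3, 4, 5, 6 are violated.

#1 x4 = 1, x5 = -9; distinct — holds.
#2 x2 = 3, x4 = 1; 3 > 1 — holds.
#3 x1 = -9 is not in {-7, -10, -8} — does not hold.
#4 3x5 + 3x4 = 3(-9) + 3(1) = -24, not -26 — does not hold.
#5 x4 - x2 = 1 - 3 = -2, not -5 — does not hold.
#6 values 1, -9, 3; x4 = 1 is not <= x5 = -9 — does not hold.
#7 max(-9, 3, 3) = 3 — holds.
#8 3x3 + 4x2 = 3(3) + 4(3) = 21 — holds.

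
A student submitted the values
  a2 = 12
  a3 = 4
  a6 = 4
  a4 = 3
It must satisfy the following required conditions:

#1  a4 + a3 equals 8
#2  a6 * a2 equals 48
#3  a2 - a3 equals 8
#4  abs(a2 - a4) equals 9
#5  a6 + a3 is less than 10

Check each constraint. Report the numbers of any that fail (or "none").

#1 a4 + a3 = 3 + 4 = 7, not 8  ✗
#2 a6 * a2 = 4 * 12 = 48  ✓
#3 a2 - a3 = 12 - 4 = 8  ✓
#4 abs(12 - 3) = 9  ✓
#5 a6 + a3 = 4 + 4 = 8; 8 < 10  ✓

Violated: 1.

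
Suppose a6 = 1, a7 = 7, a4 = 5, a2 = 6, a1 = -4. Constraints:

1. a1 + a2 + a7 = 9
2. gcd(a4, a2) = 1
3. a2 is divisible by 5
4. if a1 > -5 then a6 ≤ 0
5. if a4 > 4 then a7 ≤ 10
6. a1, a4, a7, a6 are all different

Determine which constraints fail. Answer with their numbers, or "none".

1. a1 + a2 + a7 = -4 + 6 + 7 = 9 — holds.
2. gcd(5, 6) = 1 — holds.
3. 6 = 5×1 + 1, so 5 does not divide 6 — fails.
4. a1 = -4 > -5, so we need a6 ≤ 0; but a6 = 1 > 0 — fails.
5. a4 = 5 > 4, so we need a7 ≤ 10; a7 = 7 ≤ 10 — holds.
6. values -4, 5, 7, 1 are pairwise distinct — holds.

Constraints 3 and 4 do not hold.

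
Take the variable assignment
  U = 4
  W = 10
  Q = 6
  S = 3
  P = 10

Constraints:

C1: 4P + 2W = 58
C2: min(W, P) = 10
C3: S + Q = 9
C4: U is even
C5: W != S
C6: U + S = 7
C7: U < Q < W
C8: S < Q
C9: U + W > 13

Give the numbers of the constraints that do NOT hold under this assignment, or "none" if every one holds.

No — constraint 1 is not satisfied.

C1: 4P + 2W = 4(10) + 2(10) = 60, not 58 — does not hold.
C2: min(10, 10) = 10 — holds.
C3: S + Q = 3 + 6 = 9 — holds.
C4: U = 4 is even — holds.
C5: W = 10, S = 3; distinct — holds.
C6: U + S = 4 + 3 = 7 — holds.
C7: values 4 < 6 < 10 — holds.
C8: S = 3, Q = 6; 3 < 6 — holds.
C9: U + W = 4 + 10 = 14; 14 > 13 — holds.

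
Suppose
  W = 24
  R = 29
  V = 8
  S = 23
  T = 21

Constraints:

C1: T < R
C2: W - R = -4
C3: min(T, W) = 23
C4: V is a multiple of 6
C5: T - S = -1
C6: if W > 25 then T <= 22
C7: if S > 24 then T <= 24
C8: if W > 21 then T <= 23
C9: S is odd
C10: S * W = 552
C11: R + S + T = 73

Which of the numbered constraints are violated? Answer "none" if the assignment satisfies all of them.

The assignment fails constraints 2, 3, 4, 5.

C1: T = 21, R = 29; 21 < 29 — holds.
C2: W - R = 24 - 29 = -5, not -4 — does not hold.
C3: min(21, 24) = 21, not 23 — does not hold.
C4: 8 = 6*1 + 2, so 6 does not divide 8 — does not hold.
C5: T - S = 21 - 23 = -2, not -1 — does not hold.
C6: W = 24, not > 25; antecedent false, conditional vacuously true — holds.
C7: S = 23, not > 24; antecedent false, conditional vacuously true — holds.
C8: W = 24 > 21, so we need T ≤ 23; T = 21 ≤ 23 — holds.
C9: S = 23 is odd — holds.
C10: S * W = 23 * 24 = 552 — holds.
C11: R + S + T = 29 + 23 + 21 = 73 — holds.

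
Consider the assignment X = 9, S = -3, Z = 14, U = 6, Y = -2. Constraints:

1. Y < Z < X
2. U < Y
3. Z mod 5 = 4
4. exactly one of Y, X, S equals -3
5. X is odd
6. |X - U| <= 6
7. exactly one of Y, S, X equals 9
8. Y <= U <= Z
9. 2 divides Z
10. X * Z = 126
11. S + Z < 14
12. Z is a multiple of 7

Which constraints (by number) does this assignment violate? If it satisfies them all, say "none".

Violated: 1 and 2.

1. values -2, 14, 9; Z = 14 is not < X = 9 — fails.
2. U = 6, Y = -2; 6 ≥ -2 (want <) — fails.
3. 14 mod 5 = 4 — holds.
4. Y=-2, X=9, S=-3; 1 of them equals -3 — holds.
5. X = 9 is odd — holds.
6. |9 - 6| = 3; 3 ≤ 6 — holds.
7. Y=-2, S=-3, X=9; 1 of them equals 9 — holds.
8. values -2 <= 6 <= 14 — holds.
9. 14 / 2 = 7, so 2 divides 14 — holds.
10. X * Z = 9 * 14 = 126 — holds.
11. S + Z = -3 + 14 = 11; 11 < 14 — holds.
12. 14 / 7 = 2, so 7 divides 14 — holds.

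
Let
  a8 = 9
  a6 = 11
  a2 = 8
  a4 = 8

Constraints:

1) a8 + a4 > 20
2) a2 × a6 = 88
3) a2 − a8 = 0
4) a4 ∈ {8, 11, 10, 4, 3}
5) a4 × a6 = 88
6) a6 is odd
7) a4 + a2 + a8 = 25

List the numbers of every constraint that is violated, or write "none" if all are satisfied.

1) a8 + a4 = 9 + 8 = 17; 17 ≤ 20, bound 20 not met  no
2) a2 × a6 = 8 × 11 = 88  yes
3) a2 − a8 = 8 − 9 = -1, not 0  no
4) a4 = 8 is in {8, 11, 10, 4, 3}  yes
5) a4 × a6 = 8 × 11 = 88  yes
6) a6 = 11 is odd  yes
7) a4 + a2 + a8 = 8 + 8 + 9 = 25  yes

Constraints 1 and 3 are violated.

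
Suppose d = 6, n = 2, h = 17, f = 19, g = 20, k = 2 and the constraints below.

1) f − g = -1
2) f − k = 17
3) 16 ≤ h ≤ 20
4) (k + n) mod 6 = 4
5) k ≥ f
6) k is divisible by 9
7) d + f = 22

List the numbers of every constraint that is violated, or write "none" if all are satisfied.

1) f − g = 19 − 20 = -1 — holds.
2) f − k = 19 − 2 = 17 — holds.
3) h = 17 lies in [16, 20] — holds.
4) k + n = 4; 4 mod 6 = 4 — holds.
5) k = 2, f = 19; 2 < 19 (want ≥) — does not hold.
6) 2 = 9×0 + 2, so 9 does not divide 2 — does not hold.
7) d + f = 6 + 19 = 25, not 22 — does not hold.

Violated: 5, 6, 7.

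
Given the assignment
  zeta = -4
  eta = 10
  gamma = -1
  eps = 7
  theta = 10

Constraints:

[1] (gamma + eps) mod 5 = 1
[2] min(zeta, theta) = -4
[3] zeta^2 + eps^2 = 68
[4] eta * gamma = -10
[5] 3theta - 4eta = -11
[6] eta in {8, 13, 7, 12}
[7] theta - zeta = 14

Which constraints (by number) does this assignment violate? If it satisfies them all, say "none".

Constraints 3, 5, 6 do not hold.

[1] gamma + eps = 6; 6 mod 5 = 1 — holds.
[2] min(-4, 10) = -4 — holds.
[3] zeta^2 + eps^2 = (-4)^2 + 7^2 = 16 + 49 = 65, not 68 — fails.
[4] eta * gamma = 10 * (-1) = -10 — holds.
[5] 3theta - 4eta = 3(10) - 4(10) = -10, not -11 — fails.
[6] eta = 10 is not in {8, 13, 7, 12} — fails.
[7] theta - zeta = 10 - (-4) = 14 — holds.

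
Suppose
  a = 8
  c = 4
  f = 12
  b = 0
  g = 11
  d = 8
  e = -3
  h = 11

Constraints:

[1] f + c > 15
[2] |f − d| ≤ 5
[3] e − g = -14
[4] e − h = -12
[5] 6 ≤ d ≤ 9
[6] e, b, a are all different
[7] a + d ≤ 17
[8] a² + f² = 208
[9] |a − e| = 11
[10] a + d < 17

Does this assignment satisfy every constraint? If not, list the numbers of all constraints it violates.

[1] f + c = 12 + 4 = 16; 16 > 15 — holds.
[2] |12 − 8| = 4; 4 ≤ 5 — holds.
[3] e − g = -3 − 11 = -14 — holds.
[4] e − h = -3 − 11 = -14, not -12 — fails.
[5] d = 8 lies in [6, 9] — holds.
[6] values -3, 0, 8 are pairwise distinct — holds.
[7] a + d = 8 + 8 = 16; 16 ≤ 17 — holds.
[8] a² + f² = 8² + 12² = 64 + 144 = 208 — holds.
[9] |8 − (-3)| = 11 — holds.
[10] a + d = 8 + 8 = 16; 16 < 17 — holds.

Violated: 4.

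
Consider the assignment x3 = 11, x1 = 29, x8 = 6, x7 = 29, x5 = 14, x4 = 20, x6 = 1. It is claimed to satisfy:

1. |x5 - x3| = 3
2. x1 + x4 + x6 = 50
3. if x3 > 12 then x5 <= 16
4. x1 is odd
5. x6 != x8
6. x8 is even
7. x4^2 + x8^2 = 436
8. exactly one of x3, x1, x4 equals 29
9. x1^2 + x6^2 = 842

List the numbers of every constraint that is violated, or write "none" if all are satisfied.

1. |14 - 11| = 3 — OK.
2. x1 + x4 + x6 = 29 + 20 + 1 = 50 — OK.
3. x3 = 11, not > 12; antecedent false, conditional vacuously true — OK.
4. x1 = 29 is odd — OK.
5. x6 = 1, x8 = 6; distinct — OK.
6. x8 = 6 is even — OK.
7. x4^2 + x8^2 = 20^2 + 6^2 = 400 + 36 = 436 — OK.
8. x3=11, x1=29, x4=20; 1 of them equals 29 — OK.
9. x1^2 + x6^2 = 29^2 + 1^2 = 841 + 1 = 842 — OK.

The assignment satisfies every constraint.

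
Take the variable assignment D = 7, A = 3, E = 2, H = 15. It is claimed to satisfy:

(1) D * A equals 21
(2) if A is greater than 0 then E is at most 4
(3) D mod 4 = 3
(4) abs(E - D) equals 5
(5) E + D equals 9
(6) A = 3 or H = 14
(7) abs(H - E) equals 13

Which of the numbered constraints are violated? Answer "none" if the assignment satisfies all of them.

(1) D * A = 7 * 3 = 21 — holds.
(2) A = 3 > 0, so we need E ≤ 4; E = 2 ≤ 4 — holds.
(3) 7 mod 4 = 3 — holds.
(4) abs(2 - 7) = 5 — holds.
(5) E + D = 2 + 7 = 9 — holds.
(6) A = 3 = 3 (first disjunct) — holds.
(7) abs(15 - 2) = 13 — holds.

All constraints are satisfied.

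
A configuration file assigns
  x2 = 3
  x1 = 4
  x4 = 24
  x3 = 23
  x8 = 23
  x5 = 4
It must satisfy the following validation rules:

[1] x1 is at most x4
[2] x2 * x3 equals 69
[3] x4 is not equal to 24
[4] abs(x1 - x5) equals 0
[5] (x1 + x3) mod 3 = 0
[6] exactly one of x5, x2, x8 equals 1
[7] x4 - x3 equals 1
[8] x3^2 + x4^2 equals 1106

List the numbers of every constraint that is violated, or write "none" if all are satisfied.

[1] x1 = 4, x4 = 24; 4 ≤ 24 — holds.
[2] x2 * x3 = 3 * 23 = 69 — holds.
[3] x4 = 24, but 24 is required to differ — fails.
[4] abs(4 - 4) = 0 — holds.
[5] x1 + x3 = 27; 27 mod 3 = 0 — holds.
[6] x5=4, x2=3, x8=23; 0 of them equal 1, not exactly one — fails.
[7] x4 - x3 = 24 - 23 = 1 — holds.
[8] x3^2 + x4^2 = 23^2 + 24^2 = 529 + 576 = 1105, not 1106 — fails.

Violated: 3, 6, 8.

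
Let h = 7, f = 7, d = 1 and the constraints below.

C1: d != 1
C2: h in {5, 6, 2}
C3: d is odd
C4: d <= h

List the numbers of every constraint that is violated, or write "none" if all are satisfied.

C1: d = 1, but 1 is required to differ  fails
C2: h = 7 is not in {5, 6, 2}  fails
C3: d = 1 is odd  holds
C4: d = 1, h = 7; 1 ≤ 7  holds

The assignment fails constraints 1 and 2.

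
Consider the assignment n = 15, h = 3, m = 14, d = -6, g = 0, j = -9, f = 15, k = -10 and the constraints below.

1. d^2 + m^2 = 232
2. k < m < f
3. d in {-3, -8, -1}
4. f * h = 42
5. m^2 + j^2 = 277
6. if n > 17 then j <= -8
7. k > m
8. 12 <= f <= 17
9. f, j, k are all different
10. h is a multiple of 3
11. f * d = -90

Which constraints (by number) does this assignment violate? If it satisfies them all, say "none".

1. d^2 + m^2 = (-6)^2 + 14^2 = 36 + 196 = 232 — OK.
2. values -10 < 14 < 15 — OK.
3. d = -6 is not in {-3, -8, -1} — violated.
4. f * h = 15 * 3 = 45, not 42 — violated.
5. m^2 + j^2 = 14^2 + (-9)^2 = 196 + 81 = 277 — OK.
6. n = 15, not > 17; antecedent false, conditional vacuously true — OK.
7. k = -10, m = 14; -10 ≤ 14 (want >) — violated.
8. f = 15 lies in [12, 17] — OK.
9. values 15, -9, -10 are pairwise distinct — OK.
10. 3 / 3 = 1, so 3 divides 3 — OK.
11. f * d = 15 * (-6) = -90 — OK.

Constraints 3, 4, and 7 are violated.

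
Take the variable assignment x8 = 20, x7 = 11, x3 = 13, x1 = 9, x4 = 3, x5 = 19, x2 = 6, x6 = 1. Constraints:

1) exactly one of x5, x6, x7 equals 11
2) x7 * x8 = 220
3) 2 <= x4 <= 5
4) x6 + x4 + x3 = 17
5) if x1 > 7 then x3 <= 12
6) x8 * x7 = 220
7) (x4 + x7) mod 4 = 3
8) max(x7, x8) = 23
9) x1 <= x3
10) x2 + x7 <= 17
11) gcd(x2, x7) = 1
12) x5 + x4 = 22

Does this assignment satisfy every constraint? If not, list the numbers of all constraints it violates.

Constraints 5, 7, and 8 are violated.

1) x5=19, x6=1, x7=11; 1 of them equals 11 — OK.
2) x7 * x8 = 11 * 20 = 220 — OK.
3) x4 = 3 lies in [2, 5] — OK.
4) x6 + x4 + x3 = 1 + 3 + 13 = 17 — OK.
5) x1 = 9 > 7, so we need x3 ≤ 12; but x3 = 13 > 12 — violated.
6) x8 * x7 = 20 * 11 = 220 — OK.
7) x4 + x7 = 14; 14 mod 4 = 2, not 3 — violated.
8) max(11, 20) = 20, not 23 — violated.
9) x1 = 9, x3 = 13; 9 ≤ 13 — OK.
10) x2 + x7 = 6 + 11 = 17; 17 ≤ 17 — OK.
11) gcd(6, 11) = 1 — OK.
12) x5 + x4 = 19 + 3 = 22 — OK.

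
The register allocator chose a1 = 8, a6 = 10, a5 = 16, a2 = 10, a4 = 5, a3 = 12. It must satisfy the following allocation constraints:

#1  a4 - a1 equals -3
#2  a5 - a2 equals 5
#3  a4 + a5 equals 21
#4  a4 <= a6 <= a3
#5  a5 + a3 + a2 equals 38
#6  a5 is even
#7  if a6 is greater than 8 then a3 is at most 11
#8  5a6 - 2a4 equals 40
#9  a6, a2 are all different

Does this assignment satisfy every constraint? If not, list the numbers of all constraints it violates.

#1 a4 - a1 = 5 - 8 = -3  true
#2 a5 - a2 = 16 - 10 = 6, not 5  false
#3 a4 + a5 = 5 + 16 = 21  true
#4 values 5 <= 10 <= 12  true
#5 a5 + a3 + a2 = 16 + 12 + 10 = 38  true
#6 a5 = 16 is even  true
#7 a6 = 10 > 8, so we need a3 ≤ 11; but a3 = 12 > 11  false
#8 5a6 - 2a4 = 5(10) - 2(5) = 40  true
#9 a6 = a2 = 10, not all different  false

The assignment fails constraints 2, 7, and 9.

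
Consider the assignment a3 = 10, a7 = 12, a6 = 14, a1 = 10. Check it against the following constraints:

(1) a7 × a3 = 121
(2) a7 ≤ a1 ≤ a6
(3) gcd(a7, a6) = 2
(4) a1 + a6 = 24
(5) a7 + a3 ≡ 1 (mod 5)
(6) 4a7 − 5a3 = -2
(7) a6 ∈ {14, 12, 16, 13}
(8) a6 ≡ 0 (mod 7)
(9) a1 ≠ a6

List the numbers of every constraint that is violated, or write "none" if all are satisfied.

(1) a7 × a3 = 12 × 10 = 120, not 121  FAIL
(2) values 12, 10, 14; a7 = 12 is not ≤ a1 = 10  FAIL
(3) gcd(12, 14) = 2  OK
(4) a1 + a6 = 10 + 14 = 24  OK
(5) a7 + a3 = 22; 22 mod 5 = 2, not 1  FAIL
(6) 4a7 − 5a3 = 4(12) − 5(10) = -2  OK
(7) a6 = 14 is in {14, 12, 16, 13}  OK
(8) 14 mod 7 = 0  OK
(9) a1 = 10, a6 = 14; distinct  OK

Violated: 1, 2, and 5.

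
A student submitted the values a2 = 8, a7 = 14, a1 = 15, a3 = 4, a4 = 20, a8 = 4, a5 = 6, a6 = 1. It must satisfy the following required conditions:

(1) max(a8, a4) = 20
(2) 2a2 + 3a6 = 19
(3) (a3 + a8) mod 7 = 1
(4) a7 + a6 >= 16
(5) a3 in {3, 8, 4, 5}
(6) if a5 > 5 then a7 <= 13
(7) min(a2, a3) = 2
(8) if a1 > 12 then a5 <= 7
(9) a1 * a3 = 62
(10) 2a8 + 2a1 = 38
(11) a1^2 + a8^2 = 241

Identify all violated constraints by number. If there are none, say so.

Constraints 4, 6, 7, 9 are violated.

(1) max(4, 20) = 20  holds
(2) 2a2 + 3a6 = 2(8) + 3(1) = 19  holds
(3) a3 + a8 = 8; 8 mod 7 = 1  holds
(4) a7 + a6 = 14 + 1 = 15; 15 < 16, bound 16 not met  fails
(5) a3 = 4 is in {3, 8, 4, 5}  holds
(6) a5 = 6 > 5, so we need a7 ≤ 13; but a7 = 14 > 13  fails
(7) min(8, 4) = 4, not 2  fails
(8) a1 = 15 > 12, so we need a5 ≤ 7; a5 = 6 ≤ 7  holds
(9) a1 * a3 = 15 * 4 = 60, not 62  fails
(10) 2a8 + 2a1 = 2(4) + 2(15) = 38  holds
(11) a1^2 + a8^2 = 15^2 + 4^2 = 225 + 16 = 241  holds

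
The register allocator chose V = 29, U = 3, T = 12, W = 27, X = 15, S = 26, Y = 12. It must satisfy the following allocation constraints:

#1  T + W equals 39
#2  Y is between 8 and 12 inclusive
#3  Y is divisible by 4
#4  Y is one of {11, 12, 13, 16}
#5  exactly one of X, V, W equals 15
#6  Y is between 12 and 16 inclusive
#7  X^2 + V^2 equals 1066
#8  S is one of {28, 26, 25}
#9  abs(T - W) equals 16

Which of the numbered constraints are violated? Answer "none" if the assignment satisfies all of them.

No — constraint 9 is not satisfied.

#1 T + W = 12 + 27 = 39 — OK.
#2 Y = 12 lies in [8, 12] — OK.
#3 12 / 4 = 3, so 4 divides 12 — OK.
#4 Y = 12 is in {11, 12, 13, 16} — OK.
#5 X=15, V=29, W=27; 1 of them equals 15 — OK.
#6 Y = 12 lies in [12, 16] — OK.
#7 X^2 + V^2 = 15^2 + 29^2 = 225 + 841 = 1066 — OK.
#8 S = 26 is in {28, 26, 25} — OK.
#9 abs(12 - 27) = 15, not 16 — violated.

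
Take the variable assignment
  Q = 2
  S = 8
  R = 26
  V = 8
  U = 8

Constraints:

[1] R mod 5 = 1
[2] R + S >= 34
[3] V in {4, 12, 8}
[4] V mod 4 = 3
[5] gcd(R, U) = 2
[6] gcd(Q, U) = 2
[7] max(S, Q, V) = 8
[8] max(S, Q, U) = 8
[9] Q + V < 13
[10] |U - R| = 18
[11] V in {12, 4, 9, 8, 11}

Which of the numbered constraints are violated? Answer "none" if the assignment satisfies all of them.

[1] 26 mod 5 = 1 — holds.
[2] R + S = 26 + 8 = 34; 34 ≥ 34 — holds.
[3] V = 8 is in {4, 12, 8} — holds.
[4] 8 mod 4 = 0, not 3 — does not hold.
[5] gcd(26, 8) = 2 — holds.
[6] gcd(2, 8) = 2 — holds.
[7] max(8, 2, 8) = 8 — holds.
[8] max(8, 2, 8) = 8 — holds.
[9] Q + V = 2 + 8 = 10; 10 < 13 — holds.
[10] |8 - 26| = 18 — holds.
[11] V = 8 is in {12, 4, 9, 8, 11} — holds.

The assignment fails constraint 4.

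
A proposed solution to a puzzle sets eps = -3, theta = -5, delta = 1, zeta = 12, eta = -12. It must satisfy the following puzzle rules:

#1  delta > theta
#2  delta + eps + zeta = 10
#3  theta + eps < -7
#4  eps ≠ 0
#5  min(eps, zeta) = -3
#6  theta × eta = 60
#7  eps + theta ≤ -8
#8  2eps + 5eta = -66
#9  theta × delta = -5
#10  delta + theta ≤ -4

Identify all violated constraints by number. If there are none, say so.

Yes — all constraints hold.

#1 delta = 1, theta = -5; 1 > -5  OK
#2 delta + eps + zeta = 1 + (-3) + 12 = 10  OK
#3 theta + eps = -5 + (-3) = -8; -8 < -7  OK
#4 eps = -3, and -3 ≠ 0  OK
#5 min(-3, 12) = -3  OK
#6 theta × eta = -5 × (-12) = 60  OK
#7 eps + theta = -3 + (-5) = -8; -8 ≤ -8  OK
#8 2eps + 5eta = 2(-3) + 5(-12) = -66  OK
#9 theta × delta = -5 × 1 = -5  OK
#10 delta + theta = 1 + (-5) = -4; -4 ≤ -4  OK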